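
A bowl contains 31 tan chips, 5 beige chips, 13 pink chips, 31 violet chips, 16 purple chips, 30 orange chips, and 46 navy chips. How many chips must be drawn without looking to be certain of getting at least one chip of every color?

168

The hardest color to obtain is beige: we could draw every other chip first — 172 − 5 = 167 chips — without a single beige one.
The next draw must be beige, so 167 + 1 = 168.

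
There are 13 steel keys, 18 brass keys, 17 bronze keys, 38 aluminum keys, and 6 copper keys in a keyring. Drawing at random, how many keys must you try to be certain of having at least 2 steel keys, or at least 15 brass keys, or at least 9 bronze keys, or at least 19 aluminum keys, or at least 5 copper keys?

Each of the 5 types has its own threshold; avoid all of them simultaneously.
The worst case stops just short of every target: 1 steel, 14 brass, 8 bronze, 18 aluminum, 4 copper — 1 + 14 + 8 + 18 + 4 = 45 keys.
One more key must push some type to its target, so 45 + 1 = 46.

46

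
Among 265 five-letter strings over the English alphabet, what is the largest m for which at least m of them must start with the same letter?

11

If each of the 26 possible first letters held at most 10, the total would be at most 26 × 10 = 260 < 265, a contradiction.
So at least one holds ⌈265/26⌉ = 11.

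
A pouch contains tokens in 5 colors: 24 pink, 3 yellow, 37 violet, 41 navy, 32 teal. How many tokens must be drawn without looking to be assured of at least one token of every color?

135

The hardest color to obtain is yellow: we could draw every other token first — 137 − 3 = 134 tokens — without a single yellow one.
The next draw must be yellow, so 134 + 1 = 135.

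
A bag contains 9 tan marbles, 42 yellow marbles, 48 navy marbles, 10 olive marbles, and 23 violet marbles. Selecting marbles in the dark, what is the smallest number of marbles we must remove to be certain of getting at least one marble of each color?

124

The hardest color to obtain is tan: we could draw every other marble first — 132 − 9 = 123 marbles — without a single tan one.
The next draw must be tan, so 123 + 1 = 124.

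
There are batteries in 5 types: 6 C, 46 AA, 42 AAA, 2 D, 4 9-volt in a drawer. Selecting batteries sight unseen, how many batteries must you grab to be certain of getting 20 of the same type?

In the worst case we take at most 19 of each type, but all 6 C, all 2 D, and all 4 9-volt (fewer than 19), giving 6 + 19 + 19 + 2 + 4 = 50.
One more battery then forces some type to 20, so 50 + 1 = 51.

51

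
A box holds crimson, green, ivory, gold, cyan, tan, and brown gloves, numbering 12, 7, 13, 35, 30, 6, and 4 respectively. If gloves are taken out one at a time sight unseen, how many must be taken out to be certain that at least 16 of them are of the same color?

73

In the worst case we take at most 15 of each color, but all 12 crimson, all 7 green, all 13 ivory, all 6 tan, and all 4 brown (fewer than 15), giving 12 + 7 + 13 + 15 + 15 + 6 + 4 = 72.
One more glove then forces some color to 16, so 72 + 1 = 73.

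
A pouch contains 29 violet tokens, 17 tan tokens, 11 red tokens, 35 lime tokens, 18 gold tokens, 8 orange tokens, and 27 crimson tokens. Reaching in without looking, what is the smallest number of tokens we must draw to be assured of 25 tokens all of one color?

127

Treat the 7 colors as pigeonholes.
In the worst case we take at most 24 of each color, but all 17 tan, all 11 red, all 18 gold, and all 8 orange (fewer than 24), giving 24 + 17 + 11 + 24 + 18 + 8 + 24 = 126.
One more token then forces some color to 25, so 126 + 1 = 127.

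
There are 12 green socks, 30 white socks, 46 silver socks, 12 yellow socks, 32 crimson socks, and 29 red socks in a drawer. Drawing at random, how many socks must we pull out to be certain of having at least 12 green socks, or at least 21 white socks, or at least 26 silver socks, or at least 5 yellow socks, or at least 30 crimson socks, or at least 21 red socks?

110

The worst case stops just short of every target: 11 green, 20 white, 25 silver, 4 yellow, 29 crimson, 20 red — 11 + 20 + 25 + 4 + 29 + 20 = 109 socks.
One more sock must push some color to its target, so 109 + 1 = 110.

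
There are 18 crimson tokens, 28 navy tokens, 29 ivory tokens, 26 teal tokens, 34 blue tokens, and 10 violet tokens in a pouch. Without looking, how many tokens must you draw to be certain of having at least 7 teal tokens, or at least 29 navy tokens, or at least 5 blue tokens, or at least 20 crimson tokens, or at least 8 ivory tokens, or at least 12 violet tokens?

The worst case stops just short of every target: all 18 crimson, 28 navy, 7 ivory, 6 teal, 4 blue, all 10 violet — 18 + 28 + 7 + 6 + 4 + 10 = 73 tokens.
One more token must push some color to its target, so 73 + 1 = 74.

74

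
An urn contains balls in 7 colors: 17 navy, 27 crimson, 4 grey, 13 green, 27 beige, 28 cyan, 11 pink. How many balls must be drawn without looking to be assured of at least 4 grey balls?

127

The worst case draws every non-grey ball first: 17 + 27 + 13 + 27 + 28 + 11 = 123.
The next 4 draws are then forced to be grey, giving 123 + 4 = 127.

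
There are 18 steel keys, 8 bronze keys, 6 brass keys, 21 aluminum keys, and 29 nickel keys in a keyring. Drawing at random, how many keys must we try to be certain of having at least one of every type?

The hardest type to obtain is brass: we could draw every other key first — 82 − 6 = 76 keys — without a single brass one.
The next draw must be brass, so 76 + 1 = 77.

77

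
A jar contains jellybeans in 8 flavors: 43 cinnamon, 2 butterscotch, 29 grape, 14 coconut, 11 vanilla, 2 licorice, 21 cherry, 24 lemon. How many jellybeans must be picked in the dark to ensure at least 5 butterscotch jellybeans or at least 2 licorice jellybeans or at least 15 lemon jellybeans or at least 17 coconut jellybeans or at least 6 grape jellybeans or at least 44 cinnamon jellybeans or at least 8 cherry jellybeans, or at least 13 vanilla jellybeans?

Each of the 8 flavors has its own threshold; avoid all of them simultaneously.
The worst case stops just short of every target: 43 cinnamon, all 2 butterscotch, 5 grape, all 14 coconut, all 11 vanilla, 1 licorice, 7 cherry, 14 lemon — 43 + 2 + 5 + 14 + 11 + 1 + 7 + 14 = 97 jellybeans.
One more jellybean must push some flavor to its target, so 97 + 1 = 98.

98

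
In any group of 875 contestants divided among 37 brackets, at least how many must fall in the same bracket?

The 875 contestants fall into 37 brackets.
If each of the 37 brackets held at most 23, the total would be at most 37 × 23 = 851 < 875, a contradiction.
So at least one holds ⌈875/37⌉ = 24.

24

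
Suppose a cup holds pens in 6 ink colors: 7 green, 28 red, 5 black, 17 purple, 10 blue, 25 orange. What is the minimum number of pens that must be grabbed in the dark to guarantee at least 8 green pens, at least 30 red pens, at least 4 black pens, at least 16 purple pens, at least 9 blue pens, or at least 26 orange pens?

87

The worst case stops just short of every target: 7 green, all 28 red, 3 black, 15 purple, 8 blue, 25 orange — 7 + 28 + 3 + 15 + 8 + 25 = 86 pens.
One more pen must push some ink color to its target, so 86 + 1 = 87.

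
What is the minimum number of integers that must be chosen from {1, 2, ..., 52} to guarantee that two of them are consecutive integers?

Partition {1, …, 52} into 26 pairs: {1,2}, {3,4}, …, {51,52}.
Choosing 26 integers — say the 26 even numbers 2, 4, …, 52 — takes one from each pair and avoids the property.
Choosing 27 forces two into the same pair by pigeonhole, and those are consecutive. So 27.

27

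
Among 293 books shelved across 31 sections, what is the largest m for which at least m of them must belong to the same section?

10

The 293 books fall into 31 sections.
If each of the 31 sections held at most 9, the total would be at most 31 × 9 = 279 < 293, a contradiction.
So at least one holds ⌈293/31⌉ = 10.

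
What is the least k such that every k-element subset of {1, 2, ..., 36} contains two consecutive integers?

Partition {1, …, 36} into 18 pairs: {1,2}, {3,4}, …, {35,36}.
Choosing 18 integers — say the 18 even numbers 2, 4, …, 36 — takes one from each pair and avoids the property.
Choosing 19 forces two into the same pair by pigeonhole, and those are consecutive. So 19.

19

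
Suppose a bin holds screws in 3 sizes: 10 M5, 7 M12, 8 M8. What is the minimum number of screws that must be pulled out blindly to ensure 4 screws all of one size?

10

Treat the 3 sizes as pigeonholes.
The worst case takes 3 screws of each size without reaching 4 of any: 3 × 3 = 9.
The next screw must bring some size to 4, so 9 + 1 = 10.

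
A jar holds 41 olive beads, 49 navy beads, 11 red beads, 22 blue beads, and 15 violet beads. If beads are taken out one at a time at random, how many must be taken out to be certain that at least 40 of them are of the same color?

Treat the 5 colors as pigeonholes.
In the worst case we take at most 39 of each color, but all 11 red, all 22 blue, and all 15 violet (fewer than 39), giving 39 + 39 + 11 + 22 + 15 = 126.
One more bead then forces some color to 40, so 126 + 1 = 127.

127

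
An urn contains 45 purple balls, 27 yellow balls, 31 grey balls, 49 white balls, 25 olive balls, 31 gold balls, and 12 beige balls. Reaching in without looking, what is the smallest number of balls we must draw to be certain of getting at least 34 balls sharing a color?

193

In the worst case we take at most 33 of each color, but all 27 yellow, all 31 grey, all 25 olive, all 31 gold, and all 12 beige (fewer than 33), giving 33 + 27 + 31 + 33 + 25 + 31 + 12 = 192.
One more ball then forces some color to 34, so 192 + 1 = 193.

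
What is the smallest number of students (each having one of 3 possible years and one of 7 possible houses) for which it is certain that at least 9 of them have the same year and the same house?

There are 3 × 7 = 21 (year, house) combinations acting as pigeonholes.
With 21 × 8 = 168 students we could place exactly 8 in each, with no (year, house) pair reaching 9.
One more forces some (year, house) pair to hold 9, so 168 + 1 = 169.

169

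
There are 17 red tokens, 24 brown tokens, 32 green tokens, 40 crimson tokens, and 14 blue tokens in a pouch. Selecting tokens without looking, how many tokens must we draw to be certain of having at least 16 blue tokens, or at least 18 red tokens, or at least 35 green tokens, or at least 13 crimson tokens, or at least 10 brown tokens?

85

The worst case stops just short of every target: 17 red, 9 brown, all 32 green, 12 crimson, all 14 blue — 17 + 9 + 32 + 12 + 14 = 84 tokens.
One more token must push some color to its target, so 84 + 1 = 85.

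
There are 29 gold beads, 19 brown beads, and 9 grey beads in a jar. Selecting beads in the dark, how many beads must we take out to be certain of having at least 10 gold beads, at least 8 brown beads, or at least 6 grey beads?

The worst case stops just short of every target: 9 gold, 7 brown, 5 grey — 9 + 7 + 5 = 21 beads.
One more bead must push some color to its target, so 21 + 1 = 22.

22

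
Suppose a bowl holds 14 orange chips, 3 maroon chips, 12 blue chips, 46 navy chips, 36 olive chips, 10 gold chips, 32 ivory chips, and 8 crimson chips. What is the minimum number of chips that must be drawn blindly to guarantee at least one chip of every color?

159

The hardest color to obtain is maroon: we could draw every other chip first — 161 − 3 = 158 chips — without a single maroon one.
The next draw must be maroon, so 158 + 1 = 159.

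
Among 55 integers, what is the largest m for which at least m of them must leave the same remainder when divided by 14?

4

The 55 integers fall into 14 residue classes modulo 14.
If each of the 14 residue classes modulo 14 held at most 3, the total would be at most 14 × 3 = 42 < 55, a contradiction.
So at least one holds ⌈55/14⌉ = 4.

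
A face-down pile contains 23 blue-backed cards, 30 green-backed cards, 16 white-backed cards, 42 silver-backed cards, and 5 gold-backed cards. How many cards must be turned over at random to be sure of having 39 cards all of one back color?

In the worst case we take at most 38 of each back color, but all 23 blue-backed, all 30 green-backed, all 16 white-backed, and all 5 gold-backed (fewer than 38), giving 23 + 30 + 16 + 38 + 5 = 112.
One more card then forces some back color to 39, so 112 + 1 = 113.

113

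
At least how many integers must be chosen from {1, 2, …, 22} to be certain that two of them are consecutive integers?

Partition {1, …, 22} into 11 pairs: {1,2}, {3,4}, …, {21,22}.
Choosing 11 integers — say the 11 even numbers 2, 4, …, 22 — takes one from each pair and avoids the property.
Choosing 12 forces two into the same pair by pigeonhole, and those are consecutive. So 12.

12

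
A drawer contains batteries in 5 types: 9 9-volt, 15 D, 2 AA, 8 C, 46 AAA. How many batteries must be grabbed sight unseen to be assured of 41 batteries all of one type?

75

Treat the 5 types as pigeonholes.
In the worst case we take at most 40 of each type, but all 9 9-volt, all 15 D, all 2 AA, and all 8 C (fewer than 40), giving 9 + 15 + 2 + 8 + 40 = 74.
One more battery then forces some type to 41, so 74 + 1 = 75.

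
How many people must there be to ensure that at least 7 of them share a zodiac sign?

73

There are 12 zodiac signs acting as pigeonholes.
With 12 × 6 = 72 people we could place exactly 6 in each, with no class reaching 7.
One more forces some class to hold 7, so 72 + 1 = 73.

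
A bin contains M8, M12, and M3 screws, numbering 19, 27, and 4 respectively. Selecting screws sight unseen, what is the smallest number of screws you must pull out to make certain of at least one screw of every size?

47

The hardest size to obtain is M3: we could draw every other screw first — 50 − 4 = 46 screws — without a single M3 one.
The next draw must be M3, so 46 + 1 = 47.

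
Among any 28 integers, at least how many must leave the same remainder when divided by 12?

3

The 28 integers fall into 12 residue classes modulo 12.
If each of the 12 residue classes modulo 12 held at most 2, the total would be at most 12 × 2 = 24 < 28, a contradiction.
So at least one holds ⌈28/12⌉ = 3.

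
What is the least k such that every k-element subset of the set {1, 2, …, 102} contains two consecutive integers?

52

Partition {1, …, 102} into 51 pairs: {1,2}, {3,4}, …, {101,102}.
Choosing 51 integers — say the 51 even numbers 2, 4, …, 102 — takes one from each pair and avoids the property.
Choosing 52 forces two into the same pair by pigeonhole, and those are consecutive. So 52.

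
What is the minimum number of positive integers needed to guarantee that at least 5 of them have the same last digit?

41

There are 10 possible last digits acting as pigeonholes.
With 10 × 4 = 40 positive integers we could place exactly 4 in each, with no class reaching 5.
One more forces some class to hold 5, so 40 + 1 = 41.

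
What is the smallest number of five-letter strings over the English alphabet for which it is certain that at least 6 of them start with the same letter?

There are 26 possible first letters acting as pigeonholes.
With 26 × 5 = 130 five-letter strings over the English alphabet we could place exactly 5 in each, with no class reaching 6.
One more forces some class to hold 6, so 130 + 1 = 131.

131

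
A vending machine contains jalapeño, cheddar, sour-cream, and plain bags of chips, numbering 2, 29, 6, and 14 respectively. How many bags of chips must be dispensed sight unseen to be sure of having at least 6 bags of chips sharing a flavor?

18

In the worst case we take at most 5 of each flavor, but all 2 jalapeño (fewer than 5), giving 2 + 5 + 5 + 5 = 17.
One more bag of chips then forces some flavor to 6, so 17 + 1 = 18.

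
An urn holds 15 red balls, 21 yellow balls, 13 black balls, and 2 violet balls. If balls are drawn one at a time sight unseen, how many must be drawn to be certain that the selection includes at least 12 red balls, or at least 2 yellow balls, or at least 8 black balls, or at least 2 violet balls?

The worst case stops just short of every target: 11 red, 1 yellow, 7 black, 1 violet — 11 + 1 + 7 + 1 = 20 balls.
One more ball must push some color to its target, so 20 + 1 = 21.

21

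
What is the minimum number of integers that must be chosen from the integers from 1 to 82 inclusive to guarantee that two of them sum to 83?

42

Partition {1, …, 82} into 41 pairs: {1,82}, {2,81}, …, {41,42}.
Choosing 41 integers — say the integers 1 through 41 — takes one from each pair and avoids the property.
Choosing 42 forces two into the same pair by pigeonhole, and those sum to 83. So 42.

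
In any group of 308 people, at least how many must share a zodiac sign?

If each of the 12 zodiac signs held at most 25, the total would be at most 12 × 25 = 300 < 308, a contradiction.
So at least one holds ⌈308/12⌉ = 26.

26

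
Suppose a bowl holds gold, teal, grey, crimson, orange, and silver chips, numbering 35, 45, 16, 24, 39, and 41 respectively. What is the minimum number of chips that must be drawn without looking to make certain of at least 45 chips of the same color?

200

Treat the 6 colors as pigeonholes.
In the worst case we take at most 44 of each color, but all 35 gold, all 16 grey, all 24 crimson, all 39 orange, and all 41 silver (fewer than 44), giving 35 + 44 + 16 + 24 + 39 + 41 = 199.
One more chip then forces some color to 45, so 199 + 1 = 200.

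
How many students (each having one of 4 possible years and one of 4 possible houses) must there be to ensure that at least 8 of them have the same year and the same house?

There are 4 × 4 = 16 (year, house) combinations acting as pigeonholes.
With 16 × 7 = 112 students we could place exactly 7 in each, with no (year, house) pair reaching 8.
One more forces some (year, house) pair to hold 8, so 112 + 1 = 113.

113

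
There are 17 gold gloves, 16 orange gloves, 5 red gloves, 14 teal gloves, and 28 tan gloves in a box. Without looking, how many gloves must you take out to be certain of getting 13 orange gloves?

To avoid orange gloves as long as possible, exhaust the other 4 colors first.
The worst case draws every non-orange glove first: 17 + 5 + 14 + 28 = 64.
The next 13 draws are then forced to be orange, giving 64 + 13 = 77.

77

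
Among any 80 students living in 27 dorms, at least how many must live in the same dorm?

3

The 80 students fall into 27 dorms.
If each of the 27 dorms held at most 2, the total would be at most 27 × 2 = 54 < 80, a contradiction.
So at least one holds ⌈80/27⌉ = 3.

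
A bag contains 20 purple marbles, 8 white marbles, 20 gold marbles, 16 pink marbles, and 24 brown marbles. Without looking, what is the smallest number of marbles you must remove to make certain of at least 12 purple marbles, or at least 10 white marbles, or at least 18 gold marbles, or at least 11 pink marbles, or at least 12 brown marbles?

The worst case stops just short of every target: 11 purple, all 8 white, 17 gold, 10 pink, 11 brown — 11 + 8 + 17 + 10 + 11 = 57 marbles.
One more marble must push some color to its target, so 57 + 1 = 58.

58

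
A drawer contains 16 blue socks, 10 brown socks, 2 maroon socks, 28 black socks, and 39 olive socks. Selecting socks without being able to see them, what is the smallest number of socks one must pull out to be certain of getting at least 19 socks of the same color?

In the worst case we take at most 18 of each color, but all 16 blue, all 10 brown, and all 2 maroon (fewer than 18), giving 16 + 10 + 2 + 18 + 18 = 64.
One more sock then forces some color to 19, so 64 + 1 = 65.

65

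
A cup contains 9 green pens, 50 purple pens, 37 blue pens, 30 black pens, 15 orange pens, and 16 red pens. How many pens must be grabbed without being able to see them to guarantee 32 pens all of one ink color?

In the worst case we take at most 31 of each ink color, but all 9 green, all 30 black, all 15 orange, and all 16 red (fewer than 31), giving 9 + 31 + 31 + 30 + 15 + 16 = 132.
One more pen then forces some ink color to 32, so 132 + 1 = 133.

133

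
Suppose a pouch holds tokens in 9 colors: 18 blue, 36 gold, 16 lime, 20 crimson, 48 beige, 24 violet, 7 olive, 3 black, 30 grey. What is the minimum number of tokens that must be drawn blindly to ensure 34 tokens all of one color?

Treat the 9 colors as pigeonholes.
In the worst case we take at most 33 of each color, but all 18 blue, all 16 lime, all 20 crimson, all 24 violet, all 7 olive, all 3 black, and all 30 grey (fewer than 33), giving 18 + 33 + 16 + 20 + 33 + 24 + 7 + 3 + 30 = 184.
One more token then forces some color to 34, so 184 + 1 = 185.

185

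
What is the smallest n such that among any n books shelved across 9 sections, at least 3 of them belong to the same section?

19

There are 9 sections acting as pigeonholes.
With 9 × 2 = 18 books we could place exactly 2 in each, with no class reaching 3.
One more forces some class to hold 3, so 18 + 1 = 19.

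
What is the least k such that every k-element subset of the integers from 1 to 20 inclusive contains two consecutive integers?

Partition {1, …, 20} into 10 pairs: {1,2}, {3,4}, …, {19,20}.
Choosing 10 integers — say the 10 even numbers 2, 4, …, 20 — takes one from each pair and avoids the property.
Choosing 11 forces two into the same pair by pigeonhole, and those are consecutive. So 11.

11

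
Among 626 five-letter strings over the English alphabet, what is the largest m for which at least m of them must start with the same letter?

25

There are 26 possible first letters, which serve as the pigeonholes.
If each of the 26 possible first letters held at most 24, the total would be at most 26 × 24 = 624 < 626, a contradiction.
So at least one holds ⌈626/26⌉ = 25.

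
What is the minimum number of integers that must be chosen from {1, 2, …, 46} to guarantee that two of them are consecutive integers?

24

Partition {1, …, 46} into 23 pairs: {1,2}, {3,4}, …, {45,46}.
Choosing 23 integers — say the 23 even numbers 2, 4, …, 46 — takes one from each pair and avoids the property.
Choosing 24 forces two into the same pair by pigeonhole, and those are consecutive. So 24.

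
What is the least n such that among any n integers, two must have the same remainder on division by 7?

8

Two integers differ by a multiple of 7 exactly when they share a remainder mod 7.
There are 7 residue classes mod 7, so 7 integers can all lie in distinct classes.
One more integer must repeat a residue, giving a difference divisible by 7. So n = 7 + 1 = 8.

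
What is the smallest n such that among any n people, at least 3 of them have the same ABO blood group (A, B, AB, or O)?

9

There are 4 ABO blood groups acting as pigeonholes.
With 4 × 2 = 8 people we could place exactly 2 in each, with no class reaching 3.
One more forces some class to hold 3, so 8 + 1 = 9.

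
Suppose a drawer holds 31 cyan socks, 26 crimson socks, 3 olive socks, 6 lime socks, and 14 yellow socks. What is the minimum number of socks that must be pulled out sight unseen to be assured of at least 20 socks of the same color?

62

In the worst case we take at most 19 of each color, but all 3 olive, all 6 lime, and all 14 yellow (fewer than 19), giving 19 + 19 + 3 + 6 + 14 = 61.
One more sock then forces some color to 20, so 61 + 1 = 62.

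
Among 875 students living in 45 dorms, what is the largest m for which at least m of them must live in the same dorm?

20

If each of the 45 dorms held at most 19, the total would be at most 45 × 19 = 855 < 875, a contradiction.
So at least one holds ⌈875/45⌉ = 20.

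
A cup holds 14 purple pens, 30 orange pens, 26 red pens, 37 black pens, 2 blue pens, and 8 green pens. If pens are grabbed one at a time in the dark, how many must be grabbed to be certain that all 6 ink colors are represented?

116

The hardest ink color to obtain is blue: we could draw every other pen first — 117 − 2 = 115 pens — without a single blue one.
The next draw must be blue, so 115 + 1 = 116.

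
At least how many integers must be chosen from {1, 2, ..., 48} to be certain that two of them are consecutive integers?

Partition {1, …, 48} into 24 pairs: {1,2}, {3,4}, …, {47,48}.
Choosing 24 integers — say the 24 even numbers 2, 4, …, 48 — takes one from each pair and avoids the property.
Choosing 25 forces two into the same pair by pigeonhole, and those are consecutive. So 25.

25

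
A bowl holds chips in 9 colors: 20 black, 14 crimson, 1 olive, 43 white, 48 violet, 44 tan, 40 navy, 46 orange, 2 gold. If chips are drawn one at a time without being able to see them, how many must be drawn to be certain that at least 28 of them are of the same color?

173

In the worst case we take at most 27 of each color, but all 20 black, all 14 crimson, all 1 olive, and all 2 gold (fewer than 27), giving 20 + 14 + 1 + 27 + 27 + 27 + 27 + 27 + 2 = 172.
One more chip then forces some color to 28, so 172 + 1 = 173.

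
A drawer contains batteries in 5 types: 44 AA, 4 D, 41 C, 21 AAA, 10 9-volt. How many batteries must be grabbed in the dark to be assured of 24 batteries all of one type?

82

In the worst case we take at most 23 of each type, but all 4 D, all 21 AAA, and all 10 9-volt (fewer than 23), giving 23 + 4 + 23 + 21 + 10 = 81.
One more battery then forces some type to 24, so 81 + 1 = 82.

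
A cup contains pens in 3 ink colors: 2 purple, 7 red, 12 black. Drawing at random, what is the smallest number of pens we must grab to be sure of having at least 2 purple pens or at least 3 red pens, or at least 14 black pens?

16

The worst case stops just short of every target: 1 purple, 2 red, all 12 black — 1 + 2 + 12 = 15 pens.
One more pen must push some ink color to its target, so 15 + 1 = 16.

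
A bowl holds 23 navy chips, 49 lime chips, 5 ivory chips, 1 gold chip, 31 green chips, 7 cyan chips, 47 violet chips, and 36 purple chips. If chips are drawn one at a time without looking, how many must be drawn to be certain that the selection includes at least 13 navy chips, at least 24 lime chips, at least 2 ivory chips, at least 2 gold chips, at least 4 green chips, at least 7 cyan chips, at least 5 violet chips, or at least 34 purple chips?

The worst case stops just short of every target: 12 navy, 23 lime, 1 ivory, 1 gold, 3 green, 6 cyan, 4 violet, 33 purple — 12 + 23 + 1 + 1 + 3 + 6 + 4 + 33 = 83 chips.
One more chip must push some color to its target, so 83 + 1 = 84.

84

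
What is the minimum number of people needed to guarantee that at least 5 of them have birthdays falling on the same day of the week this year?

29

There are 7 days of the week acting as pigeonholes.
With 7 × 4 = 28 people we could place exactly 4 in each, with no class reaching 5.
One more forces some class to hold 5, so 28 + 1 = 29.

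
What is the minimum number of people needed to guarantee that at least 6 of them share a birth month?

61

There are 12 months of the year acting as pigeonholes.
With 12 × 5 = 60 people we could place exactly 5 in each, with no class reaching 6.
One more forces some class to hold 6, so 60 + 1 = 61.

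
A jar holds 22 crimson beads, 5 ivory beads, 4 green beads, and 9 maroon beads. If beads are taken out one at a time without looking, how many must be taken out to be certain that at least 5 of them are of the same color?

The worst case takes 4 beads of each color without reaching 5 of any: 4 × 4 = 16.
The next bead must bring some color to 5, so 16 + 1 = 17.

17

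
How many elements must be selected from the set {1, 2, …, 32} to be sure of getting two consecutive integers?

Partition {1, …, 32} into 16 pairs: {1,2}, {3,4}, …, {31,32}.
Choosing 16 integers — say the 16 even numbers 2, 4, …, 32 — takes one from each pair and avoids the property.
Choosing 17 forces two into the same pair by pigeonhole, and those are consecutive. So 17.

17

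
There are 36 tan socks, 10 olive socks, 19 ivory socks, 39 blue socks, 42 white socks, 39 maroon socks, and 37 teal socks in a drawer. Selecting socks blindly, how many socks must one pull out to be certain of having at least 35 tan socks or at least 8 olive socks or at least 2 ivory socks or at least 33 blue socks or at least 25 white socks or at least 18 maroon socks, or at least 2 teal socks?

The worst case stops just short of every target: 34 tan, 7 olive, 1 ivory, 32 blue, 24 white, 17 maroon, 1 teal — 34 + 7 + 1 + 32 + 24 + 17 + 1 = 116 socks.
One more sock must push some color to its target, so 116 + 1 = 117.

117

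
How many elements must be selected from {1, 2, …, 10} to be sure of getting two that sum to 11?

Partition {1, …, 10} into 5 pairs: {1,10}, {2,9}, …, {5,6}.
Choosing 5 integers — say the integers 1 through 5 — takes one from each pair and avoids the property.
Choosing 6 forces two into the same pair by pigeonhole, and those sum to 11. So 6.

6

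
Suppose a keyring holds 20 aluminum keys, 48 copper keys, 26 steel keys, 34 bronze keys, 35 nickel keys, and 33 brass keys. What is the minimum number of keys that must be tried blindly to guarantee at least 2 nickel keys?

163

The worst case draws every non-nickel key first: 20 + 48 + 26 + 34 + 33 = 161.
The next 2 draws are then forced to be nickel, giving 161 + 2 = 163.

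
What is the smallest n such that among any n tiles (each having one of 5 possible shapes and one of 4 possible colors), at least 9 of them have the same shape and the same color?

There are 5 × 4 = 20 (shape, color) combinations acting as pigeonholes.
With 20 × 8 = 160 tiles we could place exactly 8 in each, with no (shape, color) pair reaching 9.
One more forces some (shape, color) pair to hold 9, so 160 + 1 = 161.

161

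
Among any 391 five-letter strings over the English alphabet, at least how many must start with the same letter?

If each of the 26 possible first letters held at most 15, the total would be at most 26 × 15 = 390 < 391, a contradiction.
So at least one holds ⌈391/26⌉ = 16.

16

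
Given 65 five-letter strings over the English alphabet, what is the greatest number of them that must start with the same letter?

There are 26 possible first letters, which serve as the pigeonholes.
If each of the 26 possible first letters held at most 2, the total would be at most 26 × 2 = 52 < 65, a contradiction.
So at least one holds ⌈65/26⌉ = 3.

3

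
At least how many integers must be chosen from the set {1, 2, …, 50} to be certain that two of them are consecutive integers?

26

Partition {1, …, 50} into 25 pairs: {1,2}, {3,4}, …, {49,50}.
Choosing 25 integers — say the 25 even numbers 2, 4, …, 50 — takes one from each pair and avoids the property.
Choosing 26 forces two into the same pair by pigeonhole, and those are consecutive. So 26.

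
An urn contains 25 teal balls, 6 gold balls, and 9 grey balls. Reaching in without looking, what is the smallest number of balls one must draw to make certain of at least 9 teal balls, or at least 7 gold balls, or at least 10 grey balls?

24

Each of the 3 colors has its own threshold; avoid all of them simultaneously.
The worst case stops just short of every target: 8 teal, 6 gold, 9 grey — 8 + 6 + 9 = 23 balls.
One more ball must push some color to its target, so 23 + 1 = 24.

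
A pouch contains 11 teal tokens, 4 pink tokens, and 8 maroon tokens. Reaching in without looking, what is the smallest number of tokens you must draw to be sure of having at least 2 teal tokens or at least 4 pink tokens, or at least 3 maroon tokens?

7

The worst case stops just short of every target: 1 teal, 3 pink, 2 maroon — 1 + 3 + 2 = 6 tokens.
One more token must push some color to its target, so 6 + 1 = 7.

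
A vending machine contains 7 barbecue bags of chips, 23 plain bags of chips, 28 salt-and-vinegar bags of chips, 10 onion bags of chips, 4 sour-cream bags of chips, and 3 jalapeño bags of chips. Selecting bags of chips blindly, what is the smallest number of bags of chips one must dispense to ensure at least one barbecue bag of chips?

The worst case draws every non-barbecue bag of chips first: 23 + 28 + 10 + 4 + 3 = 68.
The next draw is then forced to be barbecue, giving 68 + 1 = 69.

69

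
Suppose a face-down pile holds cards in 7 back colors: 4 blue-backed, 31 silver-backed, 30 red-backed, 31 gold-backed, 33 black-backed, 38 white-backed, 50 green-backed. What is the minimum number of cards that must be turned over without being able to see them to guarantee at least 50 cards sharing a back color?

In the worst case we take at most 49 of each back color, but all 4 blue-backed, all 31 silver-backed, all 30 red-backed, all 31 gold-backed, all 33 black-backed, and all 38 white-backed (fewer than 49), giving 4 + 31 + 30 + 31 + 33 + 38 + 49 = 216.
One more card then forces some back color to 50, so 216 + 1 = 217.

217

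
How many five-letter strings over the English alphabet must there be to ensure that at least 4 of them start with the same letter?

79

There are 26 possible first letters acting as pigeonholes.
With 26 × 3 = 78 five-letter strings over the English alphabet we could place exactly 3 in each, with no class reaching 4.
One more forces some class to hold 4, so 78 + 1 = 79.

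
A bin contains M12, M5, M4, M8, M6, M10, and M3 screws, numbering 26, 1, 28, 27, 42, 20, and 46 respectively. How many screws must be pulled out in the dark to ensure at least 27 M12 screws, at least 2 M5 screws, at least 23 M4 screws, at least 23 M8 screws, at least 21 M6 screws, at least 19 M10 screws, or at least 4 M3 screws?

113

Each of the 7 sizes has its own threshold; avoid all of them simultaneously.
The worst case stops just short of every target: 26 M12, 1 M5, 22 M4, 22 M8, 20 M6, 18 M10, 3 M3 — 26 + 1 + 22 + 22 + 20 + 18 + 3 = 112 screws.
One more screw must push some size to its target, so 112 + 1 = 113.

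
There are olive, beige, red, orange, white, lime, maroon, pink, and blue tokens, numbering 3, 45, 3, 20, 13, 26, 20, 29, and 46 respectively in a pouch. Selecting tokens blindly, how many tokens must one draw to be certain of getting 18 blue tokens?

177

To avoid blue tokens as long as possible, exhaust the other 8 colors first.
The worst case draws every non-blue token first: 3 + 45 + 3 + 20 + 13 + 26 + 20 + 29 = 159.
The next 18 draws are then forced to be blue, giving 159 + 18 = 177.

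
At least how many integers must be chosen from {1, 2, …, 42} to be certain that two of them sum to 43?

22

Partition {1, …, 42} into 21 pairs: {1,42}, {2,41}, …, {21,22}.
Choosing 21 integers — say the integers 1 through 21 — takes one from each pair and avoids the property.
Choosing 22 forces two into the same pair by pigeonhole, and those sum to 43. So 22.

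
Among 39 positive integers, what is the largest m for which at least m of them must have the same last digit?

4

There are 10 possible last digits, which serve as the pigeonholes.
If each of the 10 possible last digits held at most 3, the total would be at most 10 × 3 = 30 < 39, a contradiction.
So at least one holds ⌈39/10⌉ = 4.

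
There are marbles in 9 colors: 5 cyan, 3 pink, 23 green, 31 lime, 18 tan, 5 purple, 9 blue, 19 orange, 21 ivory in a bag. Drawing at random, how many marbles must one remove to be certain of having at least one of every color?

132

The hardest color to obtain is pink: we could draw every other marble first — 134 − 3 = 131 marbles — without a single pink one.
The next draw must be pink, so 131 + 1 = 132.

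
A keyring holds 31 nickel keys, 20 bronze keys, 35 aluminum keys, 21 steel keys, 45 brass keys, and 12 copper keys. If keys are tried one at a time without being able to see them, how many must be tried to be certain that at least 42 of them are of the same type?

161

Treat the 6 types as pigeonholes.
In the worst case we take at most 41 of each type, but all 31 nickel, all 20 bronze, all 35 aluminum, all 21 steel, and all 12 copper (fewer than 41), giving 31 + 20 + 35 + 21 + 41 + 12 = 160.
One more key then forces some type to 42, so 160 + 1 = 161.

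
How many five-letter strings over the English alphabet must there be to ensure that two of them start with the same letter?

There are 26 possible first letters acting as pigeonholes.
With 26 five-letter strings over the English alphabet we could place one in each, avoiding any repeat.
One more forces some class to hold 2, so 26 + 1 = 27.

27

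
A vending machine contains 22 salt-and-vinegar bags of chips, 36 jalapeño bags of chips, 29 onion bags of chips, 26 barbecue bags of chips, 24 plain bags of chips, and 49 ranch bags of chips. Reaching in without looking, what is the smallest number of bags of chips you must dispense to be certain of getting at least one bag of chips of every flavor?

The hardest flavor to obtain is salt-and-vinegar: we could draw every other bag of chips first — 186 − 22 = 164 bags of chips — without a single salt-and-vinegar one.
The next draw must be salt-and-vinegar, so 164 + 1 = 165.

165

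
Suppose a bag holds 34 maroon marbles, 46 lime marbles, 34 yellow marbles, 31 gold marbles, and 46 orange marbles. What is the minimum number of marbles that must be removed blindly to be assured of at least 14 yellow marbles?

171

The worst case draws every non-yellow marble first: 34 + 46 + 31 + 46 = 157.
The next 14 draws are then forced to be yellow, giving 157 + 14 = 171.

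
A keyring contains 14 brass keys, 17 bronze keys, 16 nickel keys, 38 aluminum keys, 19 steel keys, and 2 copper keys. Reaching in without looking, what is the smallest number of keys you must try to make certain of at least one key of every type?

The hardest type to obtain is copper: we could draw every other key first — 106 − 2 = 104 keys — without a single copper one.
The next draw must be copper, so 104 + 1 = 105.

105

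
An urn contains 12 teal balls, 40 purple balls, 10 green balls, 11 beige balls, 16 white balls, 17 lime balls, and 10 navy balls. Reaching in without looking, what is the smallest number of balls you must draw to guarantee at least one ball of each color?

107

The hardest color to obtain is green: we could draw every other ball first — 116 − 10 = 106 balls — without a single green one.
The next draw must be green, so 106 + 1 = 107.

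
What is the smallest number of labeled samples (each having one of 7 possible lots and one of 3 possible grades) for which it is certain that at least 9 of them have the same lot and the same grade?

There are 7 × 3 = 21 (lot, grade) combinations acting as pigeonholes.
With 21 × 8 = 168 labeled samples we could place exactly 8 in each, with no (lot, grade) pair reaching 9.
One more forces some (lot, grade) pair to hold 9, so 168 + 1 = 169.

169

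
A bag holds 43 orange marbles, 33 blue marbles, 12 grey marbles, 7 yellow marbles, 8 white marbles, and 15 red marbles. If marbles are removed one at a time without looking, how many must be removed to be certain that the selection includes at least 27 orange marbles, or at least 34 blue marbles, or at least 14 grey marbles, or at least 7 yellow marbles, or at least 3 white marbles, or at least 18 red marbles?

95

The worst case stops just short of every target: 26 orange, 33 blue, all 12 grey, 6 yellow, 2 white, all 15 red — 26 + 33 + 12 + 6 + 2 + 15 = 94 marbles.
One more marble must push some color to its target, so 94 + 1 = 95.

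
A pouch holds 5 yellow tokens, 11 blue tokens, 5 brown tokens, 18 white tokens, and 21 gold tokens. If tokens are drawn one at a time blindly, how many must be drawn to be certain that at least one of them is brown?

The worst case draws every non-brown token first: 5 + 11 + 18 + 21 = 55.
The next draw is then forced to be brown, giving 55 + 1 = 56.

56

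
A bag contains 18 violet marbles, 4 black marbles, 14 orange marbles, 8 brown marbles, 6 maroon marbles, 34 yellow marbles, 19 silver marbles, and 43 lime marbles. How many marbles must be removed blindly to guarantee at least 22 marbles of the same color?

In the worst case we take at most 21 of each color, but all 18 violet, all 4 black, all 14 orange, all 8 brown, all 6 maroon, and all 19 silver (fewer than 21), giving 18 + 4 + 14 + 8 + 6 + 21 + 19 + 21 = 111.
One more marble then forces some color to 22, so 111 + 1 = 112.

112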